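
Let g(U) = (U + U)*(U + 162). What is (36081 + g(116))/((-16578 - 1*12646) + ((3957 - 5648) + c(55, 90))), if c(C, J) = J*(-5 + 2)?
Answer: -100577/31185 ≈ -3.2252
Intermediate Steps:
c(C, J) = -3*J (c(C, J) = J*(-3) = -3*J)
g(U) = 2*U*(162 + U) (g(U) = (2*U)*(162 + U) = 2*U*(162 + U))
(36081 + g(116))/((-16578 - 1*12646) + ((3957 - 5648) + c(55, 90))) = (36081 + 2*116*(162 + 116))/((-16578 - 1*12646) + ((3957 - 5648) - 3*90)) = (36081 + 2*116*278)/((-16578 - 12646) + (-1691 - 270)) = (36081 + 64496)/(-29224 - 1961) = 100577/(-31185) = 100577*(-1/31185) = -100577/31185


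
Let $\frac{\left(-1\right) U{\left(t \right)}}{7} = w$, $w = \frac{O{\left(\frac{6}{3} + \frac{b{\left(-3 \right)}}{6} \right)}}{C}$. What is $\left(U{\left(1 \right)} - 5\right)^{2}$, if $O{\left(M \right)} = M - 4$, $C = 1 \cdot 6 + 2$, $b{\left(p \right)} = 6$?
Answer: $\frac{1089}{64} \approx 17.016$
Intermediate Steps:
$C = 8$ ($C = 6 + 2 = 8$)
$O{\left(M \right)} = -4 + M$
$w = - \frac{1}{8}$ ($w = \frac{-4 + \left(\frac{6}{3} + \frac{6}{6}\right)}{8} = \left(-4 + \left(6 \cdot \frac{1}{3} + 6 \cdot \frac{1}{6}\right)\right) \frac{1}{8} = \left(-4 + \left(2 + 1\right)\right) \frac{1}{8} = \left(-4 + 3\right) \frac{1}{8} = \left(-1\right) \frac{1}{8} = - \frac{1}{8} \approx -0.125$)
$U{\left(t \right)} = \frac{7}{8}$ ($U{\left(t \right)} = \left(-7\right) \left(- \frac{1}{8}\right) = \frac{7}{8}$)
$\left(U{\left(1 \right)} - 5\right)^{2} = \left(\frac{7}{8} - 5\right)^{2} = \left(- \frac{33}{8}\right)^{2} = \frac{1089}{64}$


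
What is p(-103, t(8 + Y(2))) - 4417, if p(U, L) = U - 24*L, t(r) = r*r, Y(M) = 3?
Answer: -7424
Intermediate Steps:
t(r) = r**2
p(U, L) = U - 24*L
p(-103, t(8 + Y(2))) - 4417 = (-103 - 24*(8 + 3)**2) - 4417 = (-103 - 24*11**2) - 4417 = (-103 - 24*121) - 4417 = (-103 - 2904) - 4417 = -3007 - 4417 = -7424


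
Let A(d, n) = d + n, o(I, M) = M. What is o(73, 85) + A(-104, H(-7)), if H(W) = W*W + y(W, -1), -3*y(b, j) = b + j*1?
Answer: 98/3 ≈ 32.667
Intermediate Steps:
y(b, j) = -b/3 - j/3 (y(b, j) = -(b + j*1)/3 = -(b + j)/3 = -b/3 - j/3)
H(W) = ⅓ + W² - W/3 (H(W) = W*W + (-W/3 - ⅓*(-1)) = W² + (-W/3 + ⅓) = W² + (⅓ - W/3) = ⅓ + W² - W/3)
o(73, 85) + A(-104, H(-7)) = 85 + (-104 + (⅓ + (-7)² - ⅓*(-7))) = 85 + (-104 + (⅓ + 49 + 7/3)) = 85 + (-104 + 155/3) = 85 - 157/3 = 98/3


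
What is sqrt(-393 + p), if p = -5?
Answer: I*sqrt(398) ≈ 19.95*I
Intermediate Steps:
sqrt(-393 + p) = sqrt(-393 - 5) = sqrt(-398) = I*sqrt(398)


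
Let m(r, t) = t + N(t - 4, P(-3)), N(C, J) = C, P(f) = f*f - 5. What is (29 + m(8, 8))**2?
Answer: 1681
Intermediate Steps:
P(f) = -5 + f**2 (P(f) = f**2 - 5 = -5 + f**2)
m(r, t) = -4 + 2*t (m(r, t) = t + (t - 4) = t + (-4 + t) = -4 + 2*t)
(29 + m(8, 8))**2 = (29 + (-4 + 2*8))**2 = (29 + (-4 + 16))**2 = (29 + 12)**2 = 41**2 = 1681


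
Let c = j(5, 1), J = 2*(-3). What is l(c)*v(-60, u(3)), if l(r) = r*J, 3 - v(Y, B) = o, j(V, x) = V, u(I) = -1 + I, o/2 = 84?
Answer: 4950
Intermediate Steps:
o = 168 (o = 2*84 = 168)
v(Y, B) = -165 (v(Y, B) = 3 - 1*168 = 3 - 168 = -165)
J = -6
c = 5
l(r) = -6*r (l(r) = r*(-6) = -6*r)
l(c)*v(-60, u(3)) = -6*5*(-165) = -30*(-165) = 4950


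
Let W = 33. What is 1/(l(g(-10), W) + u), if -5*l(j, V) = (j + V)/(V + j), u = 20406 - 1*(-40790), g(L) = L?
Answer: 5/305979 ≈ 1.6341e-5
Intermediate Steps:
u = 61196 (u = 20406 + 40790 = 61196)
l(j, V) = -⅕ (l(j, V) = -(j + V)/(5*(V + j)) = -(V + j)/(5*(V + j)) = -⅕*1 = -⅕)
1/(l(g(-10), W) + u) = 1/(-⅕ + 61196) = 1/(305979/5) = 5/305979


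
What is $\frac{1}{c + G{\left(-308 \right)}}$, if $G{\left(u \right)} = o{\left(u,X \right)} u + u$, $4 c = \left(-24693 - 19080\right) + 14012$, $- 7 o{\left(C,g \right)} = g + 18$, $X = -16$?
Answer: $- \frac{4}{30641} \approx -0.00013054$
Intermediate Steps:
$o{\left(C,g \right)} = - \frac{18}{7} - \frac{g}{7}$ ($o{\left(C,g \right)} = - \frac{g + 18}{7} = - \frac{18 + g}{7} = - \frac{18}{7} - \frac{g}{7}$)
$c = - \frac{29761}{4}$ ($c = \frac{\left(-24693 - 19080\right) + 14012}{4} = \frac{-43773 + 14012}{4} = \frac{1}{4} \left(-29761\right) = - \frac{29761}{4} \approx -7440.3$)
$G{\left(u \right)} = \frac{5 u}{7}$ ($G{\left(u \right)} = \left(- \frac{18}{7} - - \frac{16}{7}\right) u + u = \left(- \frac{18}{7} + \frac{16}{7}\right) u + u = - \frac{2 u}{7} + u = \frac{5 u}{7}$)
$\frac{1}{c + G{\left(-308 \right)}} = \frac{1}{- \frac{29761}{4} + \frac{5}{7} \left(-308\right)} = \frac{1}{- \frac{29761}{4} - 220} = \frac{1}{- \frac{30641}{4}} = - \frac{4}{30641}$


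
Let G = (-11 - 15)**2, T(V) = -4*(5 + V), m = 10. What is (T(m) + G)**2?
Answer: 379456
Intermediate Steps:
T(V) = -20 - 4*V
G = 676 (G = (-26)**2 = 676)
(T(m) + G)**2 = ((-20 - 4*10) + 676)**2 = ((-20 - 40) + 676)**2 = (-60 + 676)**2 = 616**2 = 379456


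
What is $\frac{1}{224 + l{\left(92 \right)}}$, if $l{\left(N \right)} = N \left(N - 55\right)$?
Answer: $\frac{1}{3628} \approx 0.00027563$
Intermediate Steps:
$l{\left(N \right)} = N \left(-55 + N\right)$
$\frac{1}{224 + l{\left(92 \right)}} = \frac{1}{224 + 92 \left(-55 + 92\right)} = \frac{1}{224 + 92 \cdot 37} = \frac{1}{224 + 3404} = \frac{1}{3628}$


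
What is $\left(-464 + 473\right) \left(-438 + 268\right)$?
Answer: $-1530$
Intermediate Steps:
$\left(-464 + 473\right) \left(-438 + 268\right) = 9 \left(-170\right) = -1530$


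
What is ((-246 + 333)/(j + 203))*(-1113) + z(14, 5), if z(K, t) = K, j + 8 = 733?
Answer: -2891/32 ≈ -90.344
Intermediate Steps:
j = 725 (j = -8 + 733 = 725)
((-246 + 333)/(j + 203))*(-1113) + z(14, 5) = ((-246 + 333)/(725 + 203))*(-1113) + 14 = (87/928)*(-1113) + 14 = (87*(1/928))*(-1113) + 14 = (3/32)*(-1113) + 14 = -3339/32 + 14 = -2891/32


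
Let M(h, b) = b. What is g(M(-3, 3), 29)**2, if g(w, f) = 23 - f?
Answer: 36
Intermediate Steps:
g(M(-3, 3), 29)**2 = (23 - 1*29)**2 = (23 - 29)**2 = (-6)**2 = 36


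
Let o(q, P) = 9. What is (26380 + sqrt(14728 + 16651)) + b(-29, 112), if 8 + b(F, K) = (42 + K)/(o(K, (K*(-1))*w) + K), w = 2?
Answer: 290106/11 + sqrt(31379) ≈ 26550.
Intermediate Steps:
b(F, K) = -8 + (42 + K)/(9 + K)
(26380 + sqrt(14728 + 16651)) + b(-29, 112) = (26380 + sqrt(14728 + 16651)) + (-30 - 7*112)/(9 + 112) = (26380 + sqrt(31379)) + (-30 - 784)/121 = (26380 + sqrt(31379)) + (1/121)*(-814) = (26380 + sqrt(31379)) - 74/11 = 290106/11 + sqrt(31379)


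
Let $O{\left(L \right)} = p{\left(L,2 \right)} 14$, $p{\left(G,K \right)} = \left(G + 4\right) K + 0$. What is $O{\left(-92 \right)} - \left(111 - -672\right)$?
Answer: $-3247$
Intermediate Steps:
$p{\left(G,K \right)} = K \left(4 + G\right)$ ($p{\left(G,K \right)} = \left(4 + G\right) K + 0 = K \left(4 + G\right) + 0 = K \left(4 + G\right)$)
$O{\left(L \right)} = 112 + 28 L$ ($O{\left(L \right)} = 2 \left(4 + L\right) 14 = \left(8 + 2 L\right) 14 = 112 + 28 L$)
$O{\left(-92 \right)} - \left(111 - -672\right) = \left(112 + 28 \left(-92\right)\right) - \left(111 - -672\right) = \left(112 - 2576\right) - \left(111 + 672\right) = -2464 - 783 = -3247$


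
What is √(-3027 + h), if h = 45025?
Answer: √41998 ≈ 204.93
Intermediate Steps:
√(-3027 + h) = √(-3027 + 45025) = √41998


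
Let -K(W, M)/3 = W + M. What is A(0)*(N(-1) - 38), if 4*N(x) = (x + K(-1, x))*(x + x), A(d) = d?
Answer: 0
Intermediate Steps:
K(W, M) = -3*M - 3*W (K(W, M) = -3*(W + M) = -3*(M + W) = -3*M - 3*W)
N(x) = x*(3 - 2*x)/2 (N(x) = ((x + (-3*x - 3*(-1)))*(x + x))/4 = ((x + (-3*x + 3))*(2*x))/4 = ((x + (3 - 3*x))*(2*x))/4 = ((3 - 2*x)*(2*x))/4 = (2*x*(3 - 2*x))/4 = x*(3 - 2*x)/2)
A(0)*(N(-1) - 38) = 0*((½)*(-1)*(3 - 2*(-1)) - 38) = 0*((½)*(-1)*(3 + 2) - 38) = 0*((½)*(-1)*5 - 38) = 0*(-5/2 - 38) = 0*(-81/2) = 0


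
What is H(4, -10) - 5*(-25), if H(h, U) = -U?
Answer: 135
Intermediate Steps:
H(4, -10) - 5*(-25) = -1*(-10) - 5*(-25) = 10 + 125 = 135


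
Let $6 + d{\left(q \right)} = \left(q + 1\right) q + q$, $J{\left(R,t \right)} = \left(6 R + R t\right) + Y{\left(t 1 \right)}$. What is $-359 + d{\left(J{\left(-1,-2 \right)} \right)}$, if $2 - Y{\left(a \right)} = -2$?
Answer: $-365$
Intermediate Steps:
$Y{\left(a \right)} = 4$ ($Y{\left(a \right)} = 2 - -2 = 2 + 2 = 4$)
$J{\left(R,t \right)} = 4 + 6 R + R t$ ($J{\left(R,t \right)} = \left(6 R + R t\right) + 4 = 4 + 6 R + R t$)
$d{\left(q \right)} = -6 + q + q \left(1 + q\right)$ ($d{\left(q \right)} = -6 + \left(\left(q + 1\right) q + q\right) = -6 + \left(\left(1 + q\right) q + q\right) = -6 + \left(q \left(1 + q\right) + q\right) = -6 + \left(q + q \left(1 + q\right)\right) = -6 + q + q \left(1 + q\right)$)
$-359 + d{\left(J{\left(-1,-2 \right)} \right)} = -359 + \left(-6 + \left(4 + 6 \left(-1\right) - -2\right)^{2} + 2 \left(4 + 6 \left(-1\right) - -2\right)\right) = -359 + \left(-6 + \left(4 - 6 + 2\right)^{2} + 2 \left(4 - 6 + 2\right)\right) = -359 + \left(-6 + 0^{2} + 2 \cdot 0\right) = -359 + \left(-6 + 0 + 0\right) = -359 - 6 = -365$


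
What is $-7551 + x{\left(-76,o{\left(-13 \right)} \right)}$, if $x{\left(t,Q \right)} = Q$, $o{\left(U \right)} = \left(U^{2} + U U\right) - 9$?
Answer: $-7222$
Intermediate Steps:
$o{\left(U \right)} = -9 + 2 U^{2}$ ($o{\left(U \right)} = \left(U^{2} + U^{2}\right) - 9 = 2 U^{2} - 9 = -9 + 2 U^{2}$)
$-7551 + x{\left(-76,o{\left(-13 \right)} \right)} = -7551 - \left(9 - 2 \left(-13\right)^{2}\right) = -7551 + \left(-9 + 2 \cdot 169\right) = -7551 + \left(-9 + 338\right) = -7551 + 329 = -7222$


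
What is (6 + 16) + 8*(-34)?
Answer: -250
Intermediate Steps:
(6 + 16) + 8*(-34) = 22 - 272 = -250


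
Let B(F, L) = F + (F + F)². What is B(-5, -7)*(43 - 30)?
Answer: 1235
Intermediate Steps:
B(F, L) = F + 4*F² (B(F, L) = F + (2*F)² = F + 4*F²)
B(-5, -7)*(43 - 30) = (-5*(1 + 4*(-5)))*(43 - 30) = -5*(1 - 20)*13 = -5*(-19)*13 = 95*13 = 1235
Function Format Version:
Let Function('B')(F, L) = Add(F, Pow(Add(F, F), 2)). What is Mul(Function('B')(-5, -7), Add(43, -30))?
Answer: 1235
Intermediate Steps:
Function('B')(F, L) = Add(F, Mul(4, Pow(F, 2))) (Function('B')(F, L) = Add(F, Pow(Mul(2, F), 2)) = Add(F, Mul(4, Pow(F, 2))))
Mul(Function('B')(-5, -7), Add(43, -30)) = Mul(Mul(-5, Add(1, Mul(4, -5))), Add(43, -30)) = Mul(Mul(-5, Add(1, -20)), 13) = Mul(Mul(-5, -19), 13) = Mul(95, 13) = 1235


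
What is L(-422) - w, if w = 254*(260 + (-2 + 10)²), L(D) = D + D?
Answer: -83140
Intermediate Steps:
L(D) = 2*D
w = 82296 (w = 254*(260 + 8²) = 254*(260 + 64) = 254*324 = 82296)
L(-422) - w = 2*(-422) - 1*82296 = -844 - 82296 = -83140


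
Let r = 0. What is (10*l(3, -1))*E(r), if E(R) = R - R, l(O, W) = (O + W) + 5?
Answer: 0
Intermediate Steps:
l(O, W) = 5 + O + W
E(R) = 0
(10*l(3, -1))*E(r) = (10*(5 + 3 - 1))*0 = (10*7)*0 = 70*0 = 0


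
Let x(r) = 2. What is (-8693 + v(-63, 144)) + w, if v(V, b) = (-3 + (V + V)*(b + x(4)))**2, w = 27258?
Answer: 338541766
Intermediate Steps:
v(V, b) = (-3 + 2*V*(2 + b))**2 (v(V, b) = (-3 + (V + V)*(b + 2))**2 = (-3 + (2*V)*(2 + b))**2 = (-3 + 2*V*(2 + b))**2)
(-8693 + v(-63, 144)) + w = (-8693 + (-3 + 4*(-63) + 2*(-63)*144)**2) + 27258 = (-8693 + (-3 - 252 - 18144)**2) + 27258 = (-8693 + (-18399)**2) + 27258 = (-8693 + 338523201) + 27258 = 338514508 + 27258 = 338541766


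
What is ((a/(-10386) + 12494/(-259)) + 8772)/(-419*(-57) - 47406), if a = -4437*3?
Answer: -2607792977/7030695378 ≈ -0.37092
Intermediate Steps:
a = -13311
((a/(-10386) + 12494/(-259)) + 8772)/(-419*(-57) - 47406) = ((-13311/(-10386) + 12494/(-259)) + 8772)/(-419*(-57) - 47406) = ((-13311*(-1/10386) + 12494*(-1/259)) + 8772)/(23883 - 47406) = ((1479/1154 - 12494/259) + 8772)/(-23523) = (-14035015/298886 + 8772)*(-1/23523) = (2607792977/298886)*(-1/23523) = -2607792977/7030695378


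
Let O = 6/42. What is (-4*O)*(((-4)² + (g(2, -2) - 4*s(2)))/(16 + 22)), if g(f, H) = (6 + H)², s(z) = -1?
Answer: -72/133 ≈ -0.54135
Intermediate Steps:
O = ⅐ (O = 6*(1/42) = ⅐ ≈ 0.14286)
(-4*O)*(((-4)² + (g(2, -2) - 4*s(2)))/(16 + 22)) = (-4*⅐)*(((-4)² + ((6 - 2)² - 4*(-1)))/(16 + 22)) = -4*(16 + (4² + 4))/(7*38) = -4*(16 + (16 + 4))/(7*38) = -4*(16 + 20)/(7*38) = -144/(7*38) = -4/7*18/19 = -72/133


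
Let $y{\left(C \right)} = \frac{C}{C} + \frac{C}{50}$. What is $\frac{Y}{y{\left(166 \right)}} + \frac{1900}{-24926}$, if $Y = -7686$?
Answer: $- \frac{133048225}{74778} \approx -1779.2$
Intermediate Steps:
$y{\left(C \right)} = 1 + \frac{C}{50}$ ($y{\left(C \right)} = 1 + C \frac{1}{50} = 1 + \frac{C}{50}$)
$\frac{Y}{y{\left(166 \right)}} + \frac{1900}{-24926} = - \frac{7686}{1 + \frac{1}{50} \cdot 166} + \frac{1900}{-24926} = - \frac{7686}{1 + \frac{83}{25}} + 1900 \left(- \frac{1}{24926}\right) = - \frac{7686}{\frac{108}{25}} - \frac{950}{12463} = \left(-7686\right) \frac{25}{108} - \frac{950}{12463} = - \frac{10675}{6} - \frac{950}{12463} = - \frac{133048225}{74778}$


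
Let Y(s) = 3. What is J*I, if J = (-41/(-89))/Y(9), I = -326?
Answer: -13366/267 ≈ -50.060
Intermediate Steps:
J = 41/267 (J = -41/(-89)/3 = -41*(-1/89)*(⅓) = (41/89)*(⅓) = 41/267 ≈ 0.15356)
J*I = (41/267)*(-326) = -13366/267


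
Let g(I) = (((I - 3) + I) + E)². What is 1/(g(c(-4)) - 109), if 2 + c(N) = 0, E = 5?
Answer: -1/105 ≈ -0.0095238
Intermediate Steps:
c(N) = -2 (c(N) = -2 + 0 = -2)
g(I) = (2 + 2*I)² (g(I) = (((I - 3) + I) + 5)² = (((-3 + I) + I) + 5)² = ((-3 + 2*I) + 5)² = (2 + 2*I)²)
1/(g(c(-4)) - 109) = 1/(4*(1 - 2)² - 109) = 1/(4*(-1)² - 109) = 1/(4*1 - 109) = 1/(4 - 109) = 1/(-105) = -1/105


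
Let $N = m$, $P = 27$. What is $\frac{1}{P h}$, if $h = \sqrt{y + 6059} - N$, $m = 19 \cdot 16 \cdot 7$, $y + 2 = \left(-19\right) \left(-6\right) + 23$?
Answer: $- \frac{56}{3213135} - \frac{\sqrt{6194}}{122099130} \approx -1.8073 \cdot 10^{-5}$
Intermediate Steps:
$y = 135$ ($y = -2 + \left(\left(-19\right) \left(-6\right) + 23\right) = -2 + \left(114 + 23\right) = -2 + 137 = 135$)
$m = 2128$ ($m = 304 \cdot 7 = 2128$)
$N = 2128$
$h = -2128 + \sqrt{6194}$ ($h = \sqrt{135 + 6059} - 2128 = \sqrt{6194} - 2128 = -2128 + \sqrt{6194} \approx -2049.3$)
$\frac{1}{P h} = \frac{1}{27 \left(-2128 + \sqrt{6194}\right)} = \frac{1}{-57456 + 27 \sqrt{6194}}$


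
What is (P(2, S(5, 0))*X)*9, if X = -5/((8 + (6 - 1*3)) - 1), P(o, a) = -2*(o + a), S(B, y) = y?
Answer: 18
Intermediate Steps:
P(o, a) = -2*a - 2*o (P(o, a) = -2*(a + o) = -2*a - 2*o)
X = -½ (X = -5/((8 + (6 - 3)) - 1) = -5/((8 + 3) - 1) = -5/(11 - 1) = -5/10 = -5*⅒ = -½ ≈ -0.50000)
(P(2, S(5, 0))*X)*9 = ((-2*0 - 2*2)*(-½))*9 = ((0 - 4)*(-½))*9 = -4*(-½)*9 = 2*9 = 18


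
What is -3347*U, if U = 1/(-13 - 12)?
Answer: 3347/25 ≈ 133.88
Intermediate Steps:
U = -1/25 (U = 1/(-25) = -1/25 ≈ -0.040000)
-3347*U = -3347*(-1/25) = 3347/25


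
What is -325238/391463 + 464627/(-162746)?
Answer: -234815462849/63709037398 ≈ -3.6857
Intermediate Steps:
-325238/391463 + 464627/(-162746) = -325238*1/391463 + 464627*(-1/162746) = -325238/391463 - 464627/162746 = -234815462849/63709037398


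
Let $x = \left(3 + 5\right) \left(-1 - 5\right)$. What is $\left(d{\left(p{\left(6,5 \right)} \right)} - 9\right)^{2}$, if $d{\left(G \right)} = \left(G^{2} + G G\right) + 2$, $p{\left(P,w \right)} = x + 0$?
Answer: $21169201$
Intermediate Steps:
$x = -48$ ($x = 8 \left(-6\right) = -48$)
$p{\left(P,w \right)} = -48$ ($p{\left(P,w \right)} = -48 + 0 = -48$)
$d{\left(G \right)} = 2 + 2 G^{2}$ ($d{\left(G \right)} = \left(G^{2} + G^{2}\right) + 2 = 2 G^{2} + 2 = 2 + 2 G^{2}$)
$\left(d{\left(p{\left(6,5 \right)} \right)} - 9\right)^{2} = \left(\left(2 + 2 \left(-48\right)^{2}\right) - 9\right)^{2} = \left(\left(2 + 2 \cdot 2304\right) - 9\right)^{2} = \left(\left(2 + 4608\right) - 9\right)^{2} = \left(4610 - 9\right)^{2} = 4601^{2} = 21169201$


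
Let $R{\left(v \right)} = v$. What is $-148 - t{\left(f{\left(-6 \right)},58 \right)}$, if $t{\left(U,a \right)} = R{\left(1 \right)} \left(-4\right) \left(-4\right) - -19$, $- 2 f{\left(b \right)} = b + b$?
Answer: $-183$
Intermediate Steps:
$f{\left(b \right)} = - b$ ($f{\left(b \right)} = - \frac{b + b}{2} = - \frac{2 b}{2} = - b$)
$t{\left(U,a \right)} = 35$ ($t{\left(U,a \right)} = 1 \left(-4\right) \left(-4\right) - -19 = \left(-4\right) \left(-4\right) + 19 = 16 + 19 = 35$)
$-148 - t{\left(f{\left(-6 \right)},58 \right)} = -148 - 35 = -183$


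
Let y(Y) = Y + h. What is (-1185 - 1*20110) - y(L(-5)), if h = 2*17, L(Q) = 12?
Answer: -21341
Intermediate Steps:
h = 34
y(Y) = 34 + Y (y(Y) = Y + 34 = 34 + Y)
(-1185 - 1*20110) - y(L(-5)) = (-1185 - 1*20110) - (34 + 12) = (-1185 - 20110) - 1*46 = -21295 - 46 = -21341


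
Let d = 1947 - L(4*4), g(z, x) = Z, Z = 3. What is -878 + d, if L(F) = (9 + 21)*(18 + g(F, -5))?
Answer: 439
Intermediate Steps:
g(z, x) = 3
L(F) = 630 (L(F) = (9 + 21)*(18 + 3) = 30*21 = 630)
d = 1317 (d = 1947 - 1*630 = 1947 - 630 = 1317)
-878 + d = -878 + 1317 = 439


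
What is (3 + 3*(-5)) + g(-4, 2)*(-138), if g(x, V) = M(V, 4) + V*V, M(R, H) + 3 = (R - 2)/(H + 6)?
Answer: -150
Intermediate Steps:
M(R, H) = -3 + (-2 + R)/(6 + H) (M(R, H) = -3 + (R - 2)/(H + 6) = -3 + (-2 + R)/(6 + H))
g(x, V) = -16/5 + V² + V/10 (g(x, V) = (-20 + V - 3*4)/(6 + 4) + V*V = (-20 + V - 12)/10 + V² = (-32 + V)/10 + V² = (-16/5 + V/10) + V² = -16/5 + V² + V/10)
(3 + 3*(-5)) + g(-4, 2)*(-138) = (3 + 3*(-5)) + (-16/5 + 2² + (⅒)*2)*(-138) = (3 - 15) + (-16/5 + 4 + ⅕)*(-138) = -12 + 1*(-138) = -12 - 138 = -150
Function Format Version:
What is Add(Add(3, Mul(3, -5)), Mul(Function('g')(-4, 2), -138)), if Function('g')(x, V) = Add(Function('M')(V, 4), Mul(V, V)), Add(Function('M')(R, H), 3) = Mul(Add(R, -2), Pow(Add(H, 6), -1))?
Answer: -150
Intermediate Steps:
Function('M')(R, H) = Add(-3, Mul(Pow(Add(6, H), -1), Add(-2, R))) (Function('M')(R, H) = Add(-3, Mul(Add(R, -2), Pow(Add(H, 6), -1))) = Add(-3, Mul(Add(-2, R), Pow(Add(6, H), -1))) = Add(-3, Mul(Pow(Add(6, H), -1), Add(-2, R))))
Function('g')(x, V) = Add(Rational(-16, 5), Pow(V, 2), Mul(Rational(1, 10), V)) (Function('g')(x, V) = Add(Mul(Pow(Add(6, 4), -1), Add(-20, V, Mul(-3, 4))), Mul(V, V)) = Add(Mul(Pow(10, -1), Add(-20, V, -12)), Pow(V, 2)) = Add(Mul(Rational(1, 10), Add(-32, V)), Pow(V, 2)) = Add(Add(Rational(-16, 5), Mul(Rational(1, 10), V)), Pow(V, 2)) = Add(Rational(-16, 5), Pow(V, 2), Mul(Rational(1, 10), V)))
Add(Add(3, Mul(3, -5)), Mul(Function('g')(-4, 2), -138)) = Add(Add(3, Mul(3, -5)), Mul(Add(Rational(-16, 5), Pow(2, 2), Mul(Rational(1, 10), 2)), -138)) = Add(Add(3, -15), Mul(Add(Rational(-16, 5), 4, Rational(1, 5)), -138)) = Add(-12, Mul(1, -138)) = Add(-12, -138) = -150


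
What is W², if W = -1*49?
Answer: 2401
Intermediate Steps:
W = -49
W² = (-49)² = 2401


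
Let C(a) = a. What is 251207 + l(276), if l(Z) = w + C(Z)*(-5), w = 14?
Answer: 249841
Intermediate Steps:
l(Z) = 14 - 5*Z (l(Z) = 14 + Z*(-5) = 14 - 5*Z)
251207 + l(276) = 251207 + (14 - 5*276) = 251207 + (14 - 1380) = 251207 - 1366 = 249841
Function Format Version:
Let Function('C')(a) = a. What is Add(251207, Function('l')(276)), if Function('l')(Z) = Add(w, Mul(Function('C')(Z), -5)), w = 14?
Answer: 249841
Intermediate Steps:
Function('l')(Z) = Add(14, Mul(-5, Z)) (Function('l')(Z) = Add(14, Mul(Z, -5)) = Add(14, Mul(-5, Z)))
Add(251207, Function('l')(276)) = Add(251207, Add(14, Mul(-5, 276))) = Add(251207, Add(14, -1380)) = Add(251207, -1366) = 249841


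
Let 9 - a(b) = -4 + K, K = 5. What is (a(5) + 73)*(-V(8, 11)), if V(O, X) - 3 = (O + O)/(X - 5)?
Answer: -459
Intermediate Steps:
V(O, X) = 3 + 2*O/(-5 + X) (V(O, X) = 3 + (O + O)/(X - 5) = 3 + (2*O)/(-5 + X) = 3 + 2*O/(-5 + X))
a(b) = 8 (a(b) = 9 - (-4 + 5) = 9 - 1*1 = 9 - 1 = 8)
(a(5) + 73)*(-V(8, 11)) = (8 + 73)*(-(-15 + 2*8 + 3*11)/(-5 + 11)) = 81*(-(-15 + 16 + 33)/6) = 81*(-34/6) = 81*(-1*17/3) = 81*(-17/3) = -459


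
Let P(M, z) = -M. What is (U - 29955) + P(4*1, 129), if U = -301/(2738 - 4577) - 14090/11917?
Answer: -656584684610/21915363 ≈ -29960.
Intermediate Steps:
U = -22324493/21915363 (U = -301/(-1839) - 14090*1/11917 = -301*(-1/1839) - 14090/11917 = 301/1839 - 14090/11917 = -22324493/21915363 ≈ -1.0187)
(U - 29955) + P(4*1, 129) = (-22324493/21915363 - 29955) - 4 = -656497023158/21915363 - 1*4 = -656497023158/21915363 - 4 = -656584684610/21915363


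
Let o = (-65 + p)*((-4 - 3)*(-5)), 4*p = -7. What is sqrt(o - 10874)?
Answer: I*sqrt(52841)/2 ≈ 114.94*I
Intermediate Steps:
p = -7/4 (p = (1/4)*(-7) = -7/4 ≈ -1.7500)
o = -9345/4 (o = (-65 - 7/4)*((-4 - 3)*(-5)) = -(-1869)*(-5)/4 = -267/4*35 = -9345/4 ≈ -2336.3)
sqrt(o - 10874) = sqrt(-9345/4 - 10874) = sqrt(-52841/4) = I*sqrt(52841)/2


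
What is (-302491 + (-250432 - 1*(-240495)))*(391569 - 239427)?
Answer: -47533420776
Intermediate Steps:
(-302491 + (-250432 - 1*(-240495)))*(391569 - 239427) = (-302491 + (-250432 + 240495))*152142 = (-302491 - 9937)*152142 = -312428*152142 = -47533420776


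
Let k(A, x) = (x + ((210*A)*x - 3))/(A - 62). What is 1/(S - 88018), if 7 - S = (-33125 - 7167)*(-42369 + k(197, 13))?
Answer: -27/41760964805 ≈ -6.4654e-10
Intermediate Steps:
k(A, x) = (-3 + x + 210*A*x)/(-62 + A) (k(A, x) = (x + (210*A*x - 3))/(-62 + A) = (x + (-3 + 210*A*x))/(-62 + A) = (-3 + x + 210*A*x)/(-62 + A))
S = -41758588319/27 (S = 7 - (-33125 - 7167)*(-42369 + (-3 + 13 + 210*197*13)/(-62 + 197)) = 7 - (-40292)*(-42369 + (-3 + 13 + 537810)/135) = 7 - (-40292)*(-42369 + (1/135)*537820) = 7 - (-40292)*(-42369 + 107564/27) = 7 - (-40292)*(-1036399)/27 = 7 - 1*41758588508/27 = 7 - 41758588508/27 = -41758588319/27 ≈ -1.5466e+9)
1/(S - 88018) = 1/(-41758588319/27 - 88018) = 1/(-41760964805/27) = -27/41760964805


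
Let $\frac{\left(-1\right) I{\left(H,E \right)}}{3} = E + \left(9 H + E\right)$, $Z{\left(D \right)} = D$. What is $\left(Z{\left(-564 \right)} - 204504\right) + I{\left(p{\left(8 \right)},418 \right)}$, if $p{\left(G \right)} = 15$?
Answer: $-207981$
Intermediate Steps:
$I{\left(H,E \right)} = - 27 H - 6 E$ ($I{\left(H,E \right)} = - 3 \left(E + \left(9 H + E\right)\right) = - 3 \left(E + \left(E + 9 H\right)\right) = - 3 \left(2 E + 9 H\right) = - 27 H - 6 E$)
$\left(Z{\left(-564 \right)} - 204504\right) + I{\left(p{\left(8 \right)},418 \right)} = \left(-564 - 204504\right) - 2913 = -205068 - 2913 = -207981$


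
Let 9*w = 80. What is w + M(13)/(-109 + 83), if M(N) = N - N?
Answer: 80/9 ≈ 8.8889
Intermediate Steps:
w = 80/9 (w = (⅑)*80 = 80/9 ≈ 8.8889)
M(N) = 0
w + M(13)/(-109 + 83) = 80/9 + 0/(-109 + 83) = 80/9 + 0/(-26) = 80/9 + 0*(-1/26) = 80/9 + 0 = 80/9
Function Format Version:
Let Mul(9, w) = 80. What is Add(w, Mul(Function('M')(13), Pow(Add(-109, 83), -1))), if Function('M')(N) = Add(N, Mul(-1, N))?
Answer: Rational(80, 9) ≈ 8.8889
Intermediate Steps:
w = Rational(80, 9) (w = Mul(Rational(1, 9), 80) = Rational(80, 9) ≈ 8.8889)
Function('M')(N) = 0
Add(w, Mul(Function('M')(13), Pow(Add(-109, 83), -1))) = Add(Rational(80, 9), Mul(0, Pow(Add(-109, 83), -1))) = Add(Rational(80, 9), Mul(0, Pow(-26, -1))) = Add(Rational(80, 9), Mul(0, Rational(-1, 26))) = Add(Rational(80, 9), 0) = Rational(80, 9)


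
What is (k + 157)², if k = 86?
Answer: 59049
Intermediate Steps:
(k + 157)² = (86 + 157)² = 243² = 59049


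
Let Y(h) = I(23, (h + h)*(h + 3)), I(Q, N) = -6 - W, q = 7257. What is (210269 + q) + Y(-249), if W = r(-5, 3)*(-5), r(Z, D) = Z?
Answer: 217495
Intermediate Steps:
W = 25 (W = -5*(-5) = 25)
I(Q, N) = -31 (I(Q, N) = -6 - 1*25 = -6 - 25 = -31)
Y(h) = -31
(210269 + q) + Y(-249) = (210269 + 7257) - 31 = 217526 - 31 = 217495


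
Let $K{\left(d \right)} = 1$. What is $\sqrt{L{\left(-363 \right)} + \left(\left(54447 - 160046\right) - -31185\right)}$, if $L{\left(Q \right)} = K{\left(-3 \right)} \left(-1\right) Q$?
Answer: $i \sqrt{74051} \approx 272.12 i$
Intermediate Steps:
$L{\left(Q \right)} = - Q$ ($L{\left(Q \right)} = 1 \left(-1\right) Q = - Q$)
$\sqrt{L{\left(-363 \right)} + \left(\left(54447 - 160046\right) - -31185\right)} = \sqrt{\left(-1\right) \left(-363\right) + \left(\left(54447 - 160046\right) - -31185\right)} = \sqrt{363 + \left(-105599 + \left(-36434 + 67619\right)\right)} = \sqrt{363 + \left(-105599 + 31185\right)} = \sqrt{363 - 74414} = \sqrt{-74051} = i \sqrt{74051}$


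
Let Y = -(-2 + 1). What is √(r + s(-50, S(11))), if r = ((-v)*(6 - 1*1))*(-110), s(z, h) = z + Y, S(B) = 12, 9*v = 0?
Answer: 7*I ≈ 7.0*I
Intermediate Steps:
v = 0 (v = (⅑)*0 = 0)
Y = 1 (Y = -1*(-1) = 1)
s(z, h) = 1 + z (s(z, h) = z + 1 = 1 + z)
r = 0 (r = ((-1*0)*(6 - 1*1))*(-110) = (0*(6 - 1))*(-110) = (0*5)*(-110) = 0*(-110) = 0)
√(r + s(-50, S(11))) = √(0 + (1 - 50)) = √(0 - 49) = √(-49) = 7*I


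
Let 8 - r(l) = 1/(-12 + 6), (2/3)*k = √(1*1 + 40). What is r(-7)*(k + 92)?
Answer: 2254/3 + 49*√41/4 ≈ 829.77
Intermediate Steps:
k = 3*√41/2 (k = 3*√(1*1 + 40)/2 = 3*√(1 + 40)/2 = 3*√41/2 ≈ 9.6047)
r(l) = 49/6 (r(l) = 8 - 1/(-12 + 6) = 8 - 1/(-6) = 8 - 1*(-⅙) = 8 + ⅙ = 49/6)
r(-7)*(k + 92) = 49*(3*√41/2 + 92)/6 = 49*(92 + 3*√41/2)/6 = 2254/3 + 49*√41/4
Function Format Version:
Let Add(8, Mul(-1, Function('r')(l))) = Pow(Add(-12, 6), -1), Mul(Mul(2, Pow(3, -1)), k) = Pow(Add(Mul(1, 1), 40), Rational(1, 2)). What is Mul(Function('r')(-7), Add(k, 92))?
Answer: Add(Rational(2254, 3), Mul(Rational(49, 4), Pow(41, Rational(1, 2)))) ≈ 829.77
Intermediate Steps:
k = Mul(Rational(3, 2), Pow(41, Rational(1, 2))) (k = Mul(Rational(3, 2), Pow(Add(Mul(1, 1), 40), Rational(1, 2))) = Mul(Rational(3, 2), Pow(Add(1, 40), Rational(1, 2))) = Mul(Rational(3, 2), Pow(41, Rational(1, 2))) ≈ 9.6047)
Function('r')(l) = Rational(49, 6) (Function('r')(l) = Add(8, Mul(-1, Pow(Add(-12, 6), -1))) = Add(8, Mul(-1, Pow(-6, -1))) = Add(8, Mul(-1, Rational(-1, 6))) = Add(8, Rational(1, 6)) = Rational(49, 6))
Mul(Function('r')(-7), Add(k, 92)) = Mul(Rational(49, 6), Add(Mul(Rational(3, 2), Pow(41, Rational(1, 2))), 92)) = Mul(Rational(49, 6), Add(92, Mul(Rational(3, 2), Pow(41, Rational(1, 2))))) = Add(Rational(2254, 3), Mul(Rational(49, 4), Pow(41, Rational(1, 2))))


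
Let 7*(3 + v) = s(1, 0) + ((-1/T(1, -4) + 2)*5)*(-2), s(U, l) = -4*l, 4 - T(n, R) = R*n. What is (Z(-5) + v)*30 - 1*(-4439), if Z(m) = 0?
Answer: 59761/14 ≈ 4268.6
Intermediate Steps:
T(n, R) = 4 - R*n
v = -159/28 (v = -3 + (-4*0 + ((-1/(4 - 1*(-4)*1) + 2)*5)*(-2))/7 = -3 + (0 + ((-1/(4 + 4) + 2)*5)*(-2))/7 = -3 + (0 + ((-1/8 + 2)*5)*(-2))/7 = -3 + (0 + ((15/8)*5)*(-2))/7 = -3 + (0 + (75/8)*(-2))/7 = -3 + (0 - 75/4)/7 = -3 + (1/7)*(-75/4) = -3 - 75/28 = -159/28 ≈ -5.6786)
(Z(-5) + v)*30 - 1*(-4439) = (0 - 159/28)*30 - 1*(-4439) = -159/28*30 + 4439 = -2385/14 + 4439 = 59761/14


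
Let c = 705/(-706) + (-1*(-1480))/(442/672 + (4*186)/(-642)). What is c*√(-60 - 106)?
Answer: -37578227745*I*√166/12720002 ≈ -38063.0*I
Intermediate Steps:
c = -37578227745/12720002 (c = 705*(-1/706) + 1480/(442*(1/672) + 744*(-1/642)) = -705/706 + 1480/(221/336 - 124/107) = -705/706 + 1480/(-18017/35952) = -705/706 + 1480*(-35952/18017) = -705/706 - 53208960/18017 = -37578227745/12720002 ≈ -2954.3)
c*√(-60 - 106) = -37578227745*√(-60 - 106)/12720002 = -37578227745*I*√166/12720002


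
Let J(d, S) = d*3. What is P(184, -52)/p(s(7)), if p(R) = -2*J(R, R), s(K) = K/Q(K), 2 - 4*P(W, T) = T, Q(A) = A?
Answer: -9/4 ≈ -2.2500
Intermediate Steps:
P(W, T) = 1/2 - T/4
J(d, S) = 3*d
s(K) = 1 (s(K) = K/K = 1)
p(R) = -6*R
P(184, -52)/p(s(7)) = (1/2 - 1/4*(-52))/((-6*1)) = (1/2 + 13)/(-6) = (27/2)*(-1/6) = -9/4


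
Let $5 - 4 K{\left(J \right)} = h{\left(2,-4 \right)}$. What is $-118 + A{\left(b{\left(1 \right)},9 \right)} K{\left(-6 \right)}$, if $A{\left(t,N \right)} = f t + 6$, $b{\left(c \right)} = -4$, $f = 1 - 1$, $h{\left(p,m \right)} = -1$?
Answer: $-109$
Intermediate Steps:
$f = 0$
$K{\left(J \right)} = \frac{3}{2}$ ($K{\left(J \right)} = \frac{5}{4} - - \frac{1}{4} = \frac{5}{4} + \frac{1}{4} = \frac{3}{2}$)
$A{\left(t,N \right)} = 6$ ($A{\left(t,N \right)} = 0 t + 6 = 0 + 6 = 6$)
$-118 + A{\left(b{\left(1 \right)},9 \right)} K{\left(-6 \right)} = -118 + 6 \cdot \frac{3}{2} = -118 + 9 = -109$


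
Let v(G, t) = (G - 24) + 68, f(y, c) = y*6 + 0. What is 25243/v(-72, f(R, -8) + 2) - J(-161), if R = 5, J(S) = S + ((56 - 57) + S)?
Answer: -16199/28 ≈ -578.54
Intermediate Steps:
J(S) = -1 + 2*S (J(S) = S + (-1 + S) = -1 + 2*S)
f(y, c) = 6*y (f(y, c) = 6*y + 0 = 6*y)
v(G, t) = 44 + G (v(G, t) = (-24 + G) + 68 = 44 + G)
25243/v(-72, f(R, -8) + 2) - J(-161) = 25243/(44 - 72) - (-1 + 2*(-161)) = 25243/(-28) - (-1 - 322) = 25243*(-1/28) - 1*(-323) = -25243/28 + 323 = -16199/28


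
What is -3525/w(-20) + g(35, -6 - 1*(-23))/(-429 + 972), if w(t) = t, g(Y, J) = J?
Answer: 382883/2172 ≈ 176.28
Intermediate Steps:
-3525/w(-20) + g(35, -6 - 1*(-23))/(-429 + 972) = -3525/(-20) + (-6 - 1*(-23))/(-429 + 972) = -3525*(-1/20) + (-6 + 23)/543 = 705/4 + 17*(1/543) = 705/4 + 17/543 = 382883/2172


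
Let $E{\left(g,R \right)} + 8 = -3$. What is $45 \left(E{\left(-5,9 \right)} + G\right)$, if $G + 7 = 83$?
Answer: $2925$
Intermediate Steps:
$G = 76$ ($G = -7 + 83 = 76$)
$E{\left(g,R \right)} = -11$ ($E{\left(g,R \right)} = -8 - 3 = -11$)
$45 \left(E{\left(-5,9 \right)} + G\right) = 45 \left(-11 + 76\right) = 45 \cdot 65 = 2925$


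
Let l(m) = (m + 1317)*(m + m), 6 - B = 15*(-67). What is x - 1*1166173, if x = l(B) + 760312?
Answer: 4301355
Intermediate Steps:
B = 1011 (B = 6 - 15*(-67) = 6 - 1*(-1005) = 6 + 1005 = 1011)
l(m) = 2*m*(1317 + m) (l(m) = (1317 + m)*(2*m) = 2*m*(1317 + m))
x = 5467528 (x = 2*1011*(1317 + 1011) + 760312 = 2*1011*2328 + 760312 = 4707216 + 760312 = 5467528)
x - 1*1166173 = 5467528 - 1*1166173 = 5467528 - 1166173 = 4301355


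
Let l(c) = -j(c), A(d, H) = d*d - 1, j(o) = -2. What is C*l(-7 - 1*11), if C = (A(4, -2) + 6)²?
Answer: 882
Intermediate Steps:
A(d, H) = -1 + d² (A(d, H) = d² - 1 = -1 + d²)
C = 441 (C = ((-1 + 4²) + 6)² = ((-1 + 16) + 6)² = (15 + 6)² = 21² = 441)
l(c) = 2 (l(c) = -1*(-2) = 2)
C*l(-7 - 1*11) = 441*2 = 882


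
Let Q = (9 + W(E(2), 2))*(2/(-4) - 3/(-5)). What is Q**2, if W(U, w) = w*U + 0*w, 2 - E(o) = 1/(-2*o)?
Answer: 729/400 ≈ 1.8225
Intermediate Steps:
E(o) = 2 + 1/(2*o) (E(o) = 2 - 1/((-2*o)) = 2 - (-1)/(2*o) = 2 + 1/(2*o))
W(U, w) = U*w (W(U, w) = U*w + 0 = U*w)
Q = 27/20 (Q = (9 + (2 + (1/2)/2)*2)*(2/(-4) - 3/(-5)) = (9 + (2 + (1/2)*(1/2))*2)*(2*(-1/4) - 3*(-1/5)) = (9 + (2 + 1/4)*2)*(-1/2 + 3/5) = (9 + (9/4)*2)*(1/10) = (9 + 9/2)*(1/10) = (27/2)*(1/10) = 27/20 ≈ 1.3500)
Q**2 = (27/20)**2 = 729/400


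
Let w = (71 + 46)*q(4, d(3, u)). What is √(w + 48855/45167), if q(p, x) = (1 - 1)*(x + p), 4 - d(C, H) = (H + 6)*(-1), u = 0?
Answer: √2296185/1457 ≈ 1.0400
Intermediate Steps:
d(C, H) = 10 + H (d(C, H) = 4 - (H + 6)*(-1) = 4 - (6 + H)*(-1) = 4 - (-6 - H) = 4 + (6 + H) = 10 + H)
q(p, x) = 0 (q(p, x) = 0*(p + x) = 0)
w = 0 (w = (71 + 46)*0 = 117*0 = 0)
√(w + 48855/45167) = √(0 + 48855/45167) = √(48855/45167) = √2296185/1457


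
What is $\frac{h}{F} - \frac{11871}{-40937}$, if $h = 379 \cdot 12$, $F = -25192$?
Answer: $\frac{8961}{81874} \approx 0.10945$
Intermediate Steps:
$h = 4548$
$\frac{h}{F} - \frac{11871}{-40937} = \frac{4548}{-25192} - \frac{11871}{-40937} = 4548 \left(- \frac{1}{25192}\right) - - \frac{11871}{40937} = - \frac{1137}{6298} + \frac{11871}{40937} = \frac{8961}{81874}$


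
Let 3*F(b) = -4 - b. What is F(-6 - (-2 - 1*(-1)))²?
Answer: ⅑ ≈ 0.11111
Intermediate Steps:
F(b) = -4/3 - b/3 (F(b) = (-4 - b)/3 = -4/3 - b/3)
F(-6 - (-2 - 1*(-1)))² = (-4/3 - (-6 - (-2 - 1*(-1)))/3)² = (-4/3 - (-6 - (-2 + 1))/3)² = (-4/3 - (-6 - 1*(-1))/3)² = (-4/3 - (-6 + 1)/3)² = (-4/3 - ⅓*(-5))² = (-4/3 + 5/3)² = (⅓)² = ⅑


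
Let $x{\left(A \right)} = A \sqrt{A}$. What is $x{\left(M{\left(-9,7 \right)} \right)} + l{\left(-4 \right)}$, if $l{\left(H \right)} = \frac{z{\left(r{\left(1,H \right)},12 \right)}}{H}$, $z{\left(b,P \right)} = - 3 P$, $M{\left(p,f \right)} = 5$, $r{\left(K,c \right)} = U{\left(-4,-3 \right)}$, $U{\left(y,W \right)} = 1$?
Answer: $9 + 5 \sqrt{5} \approx 20.18$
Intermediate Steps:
$r{\left(K,c \right)} = 1$
$l{\left(H \right)} = - \frac{36}{H}$ ($l{\left(H \right)} = \frac{\left(-3\right) 12}{H} = - \frac{36}{H}$)
$x{\left(A \right)} = A^{\frac{3}{2}}$
$x{\left(M{\left(-9,7 \right)} \right)} + l{\left(-4 \right)} = 5^{\frac{3}{2}} - \frac{36}{-4} = 5 \sqrt{5} - -9 = 5 \sqrt{5} + 9 = 9 + 5 \sqrt{5}$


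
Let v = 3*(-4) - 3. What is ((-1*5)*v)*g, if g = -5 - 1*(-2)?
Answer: -225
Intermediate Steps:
g = -3 (g = -5 + 2 = -3)
v = -15 (v = -12 - 3 = -15)
((-1*5)*v)*g = (-1*5*(-15))*(-3) = -5*(-15)*(-3) = 75*(-3) = -225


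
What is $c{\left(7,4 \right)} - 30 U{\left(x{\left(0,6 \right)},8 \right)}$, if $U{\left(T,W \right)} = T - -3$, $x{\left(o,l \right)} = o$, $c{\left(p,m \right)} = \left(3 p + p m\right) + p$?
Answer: $-34$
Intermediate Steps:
$c{\left(p,m \right)} = 4 p + m p$ ($c{\left(p,m \right)} = \left(3 p + m p\right) + p = 4 p + m p$)
$U{\left(T,W \right)} = 3 + T$ ($U{\left(T,W \right)} = T + 3 = 3 + T$)
$c{\left(7,4 \right)} - 30 U{\left(x{\left(0,6 \right)},8 \right)} = 7 \left(4 + 4\right) - 30 \left(3 + 0\right) = 7 \cdot 8 - 90 = 56 - 90 = -34$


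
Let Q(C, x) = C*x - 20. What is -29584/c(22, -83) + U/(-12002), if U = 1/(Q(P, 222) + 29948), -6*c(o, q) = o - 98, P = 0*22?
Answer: -15939675305875/6824721264 ≈ -2335.6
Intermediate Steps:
P = 0
Q(C, x) = -20 + C*x
c(o, q) = 49/3 - o/6 (c(o, q) = -(o - 98)/6 = -(-98 + o)/6 = 49/3 - o/6)
U = 1/29928 (U = 1/((-20 + 0*222) + 29948) = 1/((-20 + 0) + 29948) = 1/(-20 + 29948) = 1/29928 ≈ 3.3414e-5)
-29584/c(22, -83) + U/(-12002) = -29584/(49/3 - 1/6*22) + (1/29928)/(-12002) = -29584/(49/3 - 11/3) + (1/29928)*(-1/12002) = -29584/38/3 - 1/359195856 = -29584*3/38 - 1/359195856 = -44376/19 - 1/359195856 = -15939675305875/6824721264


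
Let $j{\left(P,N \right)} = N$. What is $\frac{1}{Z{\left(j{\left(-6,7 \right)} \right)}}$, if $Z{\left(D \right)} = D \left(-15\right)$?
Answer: $- \frac{1}{105} \approx -0.0095238$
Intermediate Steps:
$Z{\left(D \right)} = - 15 D$
$\frac{1}{Z{\left(j{\left(-6,7 \right)} \right)}} = \frac{1}{\left(-15\right) 7} = \frac{1}{-105} = - \frac{1}{105}$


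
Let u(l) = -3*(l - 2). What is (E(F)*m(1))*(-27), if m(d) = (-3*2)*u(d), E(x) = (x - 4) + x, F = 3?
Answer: 972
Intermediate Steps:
E(x) = -4 + 2*x (E(x) = (-4 + x) + x = -4 + 2*x)
u(l) = 6 - 3*l (u(l) = -3*(-2 + l) = 6 - 3*l)
m(d) = -36 + 18*d (m(d) = (-3*2)*(6 - 3*d) = -6*(6 - 3*d) = -36 + 18*d)
(E(F)*m(1))*(-27) = ((-4 + 2*3)*(-36 + 18*1))*(-27) = ((-4 + 6)*(-36 + 18))*(-27) = (2*(-18))*(-27) = -36*(-27) = 972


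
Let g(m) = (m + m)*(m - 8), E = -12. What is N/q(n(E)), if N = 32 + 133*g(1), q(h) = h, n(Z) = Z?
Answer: 305/2 ≈ 152.50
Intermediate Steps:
g(m) = 2*m*(-8 + m) (g(m) = (2*m)*(-8 + m) = 2*m*(-8 + m))
N = -1830 (N = 32 + 133*(2*1*(-8 + 1)) = 32 + 133*(2*1*(-7)) = 32 + 133*(-14) = 32 - 1862 = -1830)
N/q(n(E)) = -1830/(-12) = -1830*(-1/12) = 305/2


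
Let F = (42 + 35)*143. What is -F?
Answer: -11011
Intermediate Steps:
F = 11011 (F = 77*143 = 11011)
-F = -1*11011 = -11011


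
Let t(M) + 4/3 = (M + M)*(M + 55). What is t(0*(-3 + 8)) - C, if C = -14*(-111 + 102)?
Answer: -382/3 ≈ -127.33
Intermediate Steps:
t(M) = -4/3 + 2*M*(55 + M) (t(M) = -4/3 + (M + M)*(M + 55) = -4/3 + (2*M)*(55 + M) = -4/3 + 2*M*(55 + M))
C = 126 (C = -14*(-9) = 126)
t(0*(-3 + 8)) - C = (-4/3 + 2*(0*(-3 + 8))² + 110*(0*(-3 + 8))) - 1*126 = (-4/3 + 2*(0*5)² + 110*(0*5)) - 126 = (-4/3 + 2*0² + 110*0) - 126 = (-4/3 + 2*0 + 0) - 126 = (-4/3 + 0 + 0) - 126 = -4/3 - 126 = -382/3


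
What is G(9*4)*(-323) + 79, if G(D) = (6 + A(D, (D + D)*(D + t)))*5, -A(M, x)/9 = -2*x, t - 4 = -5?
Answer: -73266011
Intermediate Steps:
t = -1 (t = 4 - 5 = -1)
A(M, x) = 18*x (A(M, x) = -(-18)*x = 18*x)
G(D) = 30 + 180*D*(-1 + D) (G(D) = (6 + 18*((D + D)*(D - 1)))*5 = (6 + 18*((2*D)*(-1 + D)))*5 = (6 + 18*(2*D*(-1 + D)))*5 = (6 + 36*D*(-1 + D))*5 = 30 + 180*D*(-1 + D))
G(9*4)*(-323) + 79 = (30 + 180*(9*4)*(-1 + 9*4))*(-323) + 79 = (30 + 180*36*(-1 + 36))*(-323) + 79 = (30 + 180*36*35)*(-323) + 79 = (30 + 226800)*(-323) + 79 = 226830*(-323) + 79 = -73266090 + 79 = -73266011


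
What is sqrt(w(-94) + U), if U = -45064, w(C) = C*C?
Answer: 2*I*sqrt(9057) ≈ 190.34*I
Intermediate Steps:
w(C) = C**2
sqrt(w(-94) + U) = sqrt((-94)**2 - 45064) = sqrt(8836 - 45064) = sqrt(-36228) = 2*I*sqrt(9057)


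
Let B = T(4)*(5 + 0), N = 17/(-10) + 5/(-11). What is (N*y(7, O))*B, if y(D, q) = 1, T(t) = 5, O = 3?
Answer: -1185/22 ≈ -53.864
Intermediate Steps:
N = -237/110 (N = 17*(-1/10) + 5*(-1/11) = -17/10 - 5/11 = -237/110 ≈ -2.1545)
B = 25 (B = 5*(5 + 0) = 5*5 = 25)
(N*y(7, O))*B = -237/110*1*25 = -237/110*25 = -1185/22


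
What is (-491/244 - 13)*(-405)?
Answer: 1483515/244 ≈ 6080.0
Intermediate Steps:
(-491/244 - 13)*(-405) = -3663/244*(-405) = 1483515/244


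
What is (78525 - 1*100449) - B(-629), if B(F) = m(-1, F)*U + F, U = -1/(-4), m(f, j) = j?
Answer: -84551/4 ≈ -21138.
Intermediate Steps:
U = 1/4 (U = -1*(-1/4) = 1/4 ≈ 0.25000)
B(F) = 5*F/4 (B(F) = F*(1/4) + F = F/4 + F = 5*F/4)
(78525 - 1*100449) - B(-629) = (78525 - 1*100449) - 5*(-629)/4 = (78525 - 100449) - 1*(-3145/4) = -21924 + 3145/4 = -84551/4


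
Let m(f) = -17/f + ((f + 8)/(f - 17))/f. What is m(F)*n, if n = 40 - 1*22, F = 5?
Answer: -651/10 ≈ -65.100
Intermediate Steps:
n = 18 (n = 40 - 22 = 18)
m(f) = -17/f + (8 + f)/(f*(-17 + f)) (m(f) = -17/f + ((8 + f)/(-17 + f))/f = -17/f + (8 + f)/(f*(-17 + f)))
m(F)*n = ((297 - 16*5)/(5*(-17 + 5)))*18 = ((⅕)*(297 - 80)/(-12))*18 = ((⅕)*(-1/12)*217)*18 = -217/60*18 = -651/10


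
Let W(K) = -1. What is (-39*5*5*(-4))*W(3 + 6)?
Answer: -3900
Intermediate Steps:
(-39*5*5*(-4))*W(3 + 6) = -39*5*5*(-4)*(-1) = -975*(-4)*(-1) = -39*(-100)*(-1) = 3900*(-1) = -3900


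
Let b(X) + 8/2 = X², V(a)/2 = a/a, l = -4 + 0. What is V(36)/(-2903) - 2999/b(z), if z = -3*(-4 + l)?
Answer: -8707241/1660516 ≈ -5.2437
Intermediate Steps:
l = -4
z = 24 (z = -3*(-4 - 4) = -3*(-8) = 24)
V(a) = 2 (V(a) = 2*(a/a) = 2*1 = 2)
b(X) = -4 + X²
V(36)/(-2903) - 2999/b(z) = 2/(-2903) - 2999/(-4 + 24²) = 2*(-1/2903) - 2999/(-4 + 576) = -2/2903 - 2999/572 = -8707241/1660516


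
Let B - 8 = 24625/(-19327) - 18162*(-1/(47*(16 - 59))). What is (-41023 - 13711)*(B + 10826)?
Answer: -23140101989060586/39059867 ≈ -5.9243e+8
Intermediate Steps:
B = -88305163/39059867 (B = 8 + (24625/(-19327) - 18162*(-1/(47*(16 - 59)))) = 8 + (24625*(-1/19327) - 18162/((-43*(-47)))) = 8 + (-24625/19327 - 18162/2021) = 8 - 400784099/39059867 = -88305163/39059867 ≈ -2.2608)
(-41023 - 13711)*(B + 10826) = (-41023 - 13711)*(-88305163/39059867 + 10826) = -54734*422773814979/39059867 = -23140101989060586/39059867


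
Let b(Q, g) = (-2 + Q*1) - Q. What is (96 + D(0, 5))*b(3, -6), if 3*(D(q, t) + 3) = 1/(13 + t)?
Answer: -5023/27 ≈ -186.04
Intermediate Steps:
D(q, t) = -3 + 1/(3*(13 + t))
b(Q, g) = -2 (b(Q, g) = (-2 + Q) - Q = -2)
(96 + D(0, 5))*b(3, -6) = (96 + (-116 - 9*5)/(3*(13 + 5)))*(-2) = (96 + (1/3)*(-116 - 45)/18)*(-2) = (96 + (1/3)*(1/18)*(-161))*(-2) = (96 - 161/54)*(-2) = (5023/54)*(-2) = -5023/27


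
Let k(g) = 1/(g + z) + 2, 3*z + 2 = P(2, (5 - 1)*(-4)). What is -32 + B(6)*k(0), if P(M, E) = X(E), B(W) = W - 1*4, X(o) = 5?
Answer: -26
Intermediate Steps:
B(W) = -4 + W (B(W) = W - 4 = -4 + W)
P(M, E) = 5
z = 1 (z = -2/3 + (1/3)*5 = -2/3 + 5/3 = 1)
k(g) = 2 + 1/(1 + g) (k(g) = 1/(g + 1) + 2 = 1/(1 + g) + 2 = 2 + 1/(1 + g))
-32 + B(6)*k(0) = -32 + (-4 + 6)*((3 + 2*0)/(1 + 0)) = -32 + 2*((3 + 0)/1) = -32 + 2*(1*3) = -32 + 2*3 = -32 + 6 = -26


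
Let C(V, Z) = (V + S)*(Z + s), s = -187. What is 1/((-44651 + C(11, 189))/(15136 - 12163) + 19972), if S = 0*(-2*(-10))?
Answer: 2973/59332127 ≈ 5.0108e-5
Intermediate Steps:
S = 0 (S = 0*20 = 0)
C(V, Z) = V*(-187 + Z) (C(V, Z) = (V + 0)*(Z - 187) = V*(-187 + Z))
1/((-44651 + C(11, 189))/(15136 - 12163) + 19972) = 1/((-44651 + 11*(-187 + 189))/(15136 - 12163) + 19972) = 1/((-44651 + 11*2)/2973 + 19972) = 1/((-44651 + 22)*(1/2973) + 19972) = 1/(-44629*1/2973 + 19972) = 1/(-44629/2973 + 19972) = 1/(59332127/2973) = 2973/59332127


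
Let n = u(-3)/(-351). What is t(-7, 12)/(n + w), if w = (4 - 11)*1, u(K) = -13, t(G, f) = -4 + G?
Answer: 297/188 ≈ 1.5798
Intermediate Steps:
w = -7 (w = -7*1 = -7)
n = 1/27 (n = -13/(-351) = -13*(-1/351) = 1/27 ≈ 0.037037)
t(-7, 12)/(n + w) = (-4 - 7)/(1/27 - 7) = -11/(-188/27) = -27/188*(-11) = 297/188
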